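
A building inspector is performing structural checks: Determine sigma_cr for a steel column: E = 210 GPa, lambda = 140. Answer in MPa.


sigma_cr = pi^2 * E / lambda^2
= 9.8696 * 210000.0 / 140^2
= 9.8696 * 210000.0 / 19600
= 105.7458 MPa

105.7458 MPa


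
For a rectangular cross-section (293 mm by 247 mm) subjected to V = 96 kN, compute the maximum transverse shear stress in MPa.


A = b * h = 293 * 247 = 72371 mm^2
V = 96 kN = 96000.0 N
tau_max = 1.5 * V / A = 1.5 * 96000.0 / 72371
= 1.9897 MPa

1.9897 MPa


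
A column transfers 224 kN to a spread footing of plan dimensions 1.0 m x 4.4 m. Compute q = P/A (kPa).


A = 1.0 * 4.4 = 4.4 m^2
q = P / A = 224 / 4.4
= 50.9091 kPa

50.9091 kPa


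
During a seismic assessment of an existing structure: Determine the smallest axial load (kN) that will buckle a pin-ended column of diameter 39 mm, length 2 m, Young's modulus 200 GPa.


I = pi * d^4 / 64 = 113560.77 mm^4
L = 2000.0 mm
P_cr = pi^2 * E * I / L^2
= 9.8696 * 200000.0 * 113560.77 / 2000.0^2
= 56039.99 N = 56.04 kN

56.04 kN


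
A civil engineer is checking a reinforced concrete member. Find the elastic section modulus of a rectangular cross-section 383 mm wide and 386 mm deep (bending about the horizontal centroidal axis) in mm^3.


S = b * h^2 / 6
= 383 * 386^2 / 6
= 383 * 148996 / 6
= 9510911.33 mm^3

9510911.33 mm^3


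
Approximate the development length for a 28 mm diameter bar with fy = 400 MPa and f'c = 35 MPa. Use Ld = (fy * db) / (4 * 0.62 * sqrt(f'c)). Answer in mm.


Ld = (fy * db) / (4 * 0.62 * sqrt(f'c))
= (400 * 28) / (4 * 0.62 * sqrt(35))
= 11200 / 14.6719
= 763.37 mm

763.37 mm


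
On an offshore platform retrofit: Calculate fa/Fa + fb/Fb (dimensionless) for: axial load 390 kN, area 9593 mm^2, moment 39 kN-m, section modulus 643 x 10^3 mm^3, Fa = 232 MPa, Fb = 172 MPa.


f_a = P / A = 390000.0 / 9593 = 40.6546 MPa
f_b = M / S = 39000000.0 / 643000.0 = 60.6532 MPa
Ratio = f_a / Fa + f_b / Fb
= 40.6546 / 232 + 60.6532 / 172
= 0.5279 (dimensionless)

0.5279 (dimensionless)


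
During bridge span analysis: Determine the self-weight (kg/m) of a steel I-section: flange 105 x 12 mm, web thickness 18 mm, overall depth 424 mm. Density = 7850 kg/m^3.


A_flanges = 2 * 105 * 12 = 2520 mm^2
A_web = (424 - 2 * 12) * 18 = 7200 mm^2
A_total = 2520 + 7200 = 9720 mm^2 = 0.009720 m^2
Weight = rho * A = 7850 * 0.009720 = 76.302 kg/m

76.302 kg/m


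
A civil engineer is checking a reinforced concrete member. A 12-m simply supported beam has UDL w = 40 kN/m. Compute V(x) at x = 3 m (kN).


R_A = w * L / 2 = 40 * 12 / 2 = 240.0 kN
V(x) = R_A - w * x = 240.0 - 40 * 3
= 120.0 kN

120.0 kN


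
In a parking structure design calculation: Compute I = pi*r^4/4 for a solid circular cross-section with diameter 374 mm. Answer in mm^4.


r = d / 2 = 374 / 2 = 187.0 mm
I = pi * r^4 / 4 = pi * 187.0^4 / 4
= 960409190.91 mm^4

960409190.91 mm^4


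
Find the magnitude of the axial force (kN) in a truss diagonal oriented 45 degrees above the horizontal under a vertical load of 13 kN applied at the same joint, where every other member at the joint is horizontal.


At the joint, only the diagonal has a vertical component, so vertical equilibrium gives:
F * sin(45) = 13
F = 13 / sin(45)
= 13 / 0.707107
= 18.38 kN

18.38 kN


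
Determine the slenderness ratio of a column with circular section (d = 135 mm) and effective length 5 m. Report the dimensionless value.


Radius of gyration r = d / 4 = 135 / 4 = 33.75 mm
L_eff = 5000.0 mm
Slenderness ratio = L / r = 5000.0 / 33.75 = 148.15 (dimensionless)

148.15 (dimensionless)


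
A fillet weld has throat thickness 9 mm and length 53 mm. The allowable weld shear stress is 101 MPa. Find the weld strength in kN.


Strength = throat * length * allowable stress
= 9 * 53 * 101 N
= 48177 N
= 48.18 kN

48.18 kN


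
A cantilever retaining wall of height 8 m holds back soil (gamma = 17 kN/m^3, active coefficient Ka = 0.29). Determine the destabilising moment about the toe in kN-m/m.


Pa = 0.5 * Ka * gamma * H^2
= 0.5 * 0.29 * 17 * 8^2
= 157.76 kN/m
Arm = H / 3 = 8 / 3 = 2.6667 m
Mo = Pa * arm = Pa * H / 3 = 157.76 * 8 / 3 = 420.6933 kN-m/m

420.6933 kN-m/m


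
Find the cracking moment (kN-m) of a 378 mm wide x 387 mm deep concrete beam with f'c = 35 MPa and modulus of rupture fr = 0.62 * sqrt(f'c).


fr = 0.62 * sqrt(35) = 0.62 * 5.9161 = 3.668 MPa
I = 378 * 387^3 / 12 = 1825758994.5 mm^4
y_t = 193.5 mm
M_cr = fr * I / y_t = 3.668 * 1825758994.5 / 193.5 N-mm
= 34.6089 kN-m

34.6089 kN-m


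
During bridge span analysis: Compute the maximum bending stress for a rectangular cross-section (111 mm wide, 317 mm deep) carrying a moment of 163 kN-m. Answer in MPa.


I = b * h^3 / 12 = 111 * 317^3 / 12 = 294658870.25 mm^4
y = h / 2 = 317 / 2 = 158.5 mm
M = 163 kN-m = 163000000.0 N-mm
sigma = M * y / I = 163000000.0 * 158.5 / 294658870.25
= 87.68 MPa

87.68 MPa


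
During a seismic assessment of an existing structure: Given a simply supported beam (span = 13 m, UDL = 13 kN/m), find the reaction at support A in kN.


Total load = w * L = 13 * 13 = 169 kN
By symmetry, each reaction R = total / 2 = 169 / 2 = 84.5 kN

84.5 kN


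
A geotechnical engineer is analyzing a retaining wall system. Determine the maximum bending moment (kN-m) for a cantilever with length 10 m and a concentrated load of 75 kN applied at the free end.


For a cantilever with a point load at the free end:
M_max = P * L = 75 * 10 = 750 kN-m

750 kN-m


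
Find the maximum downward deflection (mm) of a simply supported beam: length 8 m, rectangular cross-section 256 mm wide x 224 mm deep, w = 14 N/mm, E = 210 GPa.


I = 256 * 224^3 / 12 = 239774378.67 mm^4
L = 8000.0 mm, w = 14 N/mm, E = 210000.0 MPa
delta = 5 * w * L^4 / (384 * E * I)
= 5 * 14 * 8000.0^4 / (384 * 210000.0 * 239774378.67)
= 14.8288 mm

14.8288 mm


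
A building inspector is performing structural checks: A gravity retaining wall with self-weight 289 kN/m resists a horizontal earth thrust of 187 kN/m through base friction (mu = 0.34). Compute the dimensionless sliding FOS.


Resisting force = mu * W = 0.34 * 289 = 98.26 kN/m
FOS = Resisting / Driving = 98.26 / 187
= 0.5255 (dimensionless)

0.5255 (dimensionless)


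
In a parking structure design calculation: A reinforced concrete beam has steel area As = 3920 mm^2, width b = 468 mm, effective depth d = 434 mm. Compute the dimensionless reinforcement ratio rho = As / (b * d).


rho = As / (b * d)
= 3920 / (468 * 434)
= 3920 / 203112
= 0.0193 (dimensionless)

0.0193 (dimensionless)


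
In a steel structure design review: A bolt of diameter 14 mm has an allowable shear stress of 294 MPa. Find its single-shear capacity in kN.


A = pi * d^2 / 4 = pi * 14^2 / 4 = 153.938 mm^2
V = f_v * A / 1000 = 294 * 153.938 / 1000
= 45.2578 kN

45.2578 kN


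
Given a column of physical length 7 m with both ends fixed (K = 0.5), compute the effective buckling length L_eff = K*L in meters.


L_eff = K * L
= 0.5 * 7
= 3.5 m

3.5 m


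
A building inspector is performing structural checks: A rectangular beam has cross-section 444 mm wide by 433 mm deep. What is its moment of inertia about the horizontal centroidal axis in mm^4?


I = b * h^3 / 12
= 444 * 433^3 / 12
= 444 * 81182737 / 12
= 3003761269.0 mm^4

3003761269.0 mm^4


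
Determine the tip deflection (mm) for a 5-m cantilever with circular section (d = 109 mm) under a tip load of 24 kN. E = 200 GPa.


I = pi * d^4 / 64 = pi * 109^4 / 64 = 6929085.02 mm^4
L = 5000.0 mm, P = 24000.0 N, E = 200000.0 MPa
delta = P * L^3 / (3 * E * I)
= 24000.0 * 5000.0^3 / (3 * 200000.0 * 6929085.02)
= 721.596 mm

721.596 mm


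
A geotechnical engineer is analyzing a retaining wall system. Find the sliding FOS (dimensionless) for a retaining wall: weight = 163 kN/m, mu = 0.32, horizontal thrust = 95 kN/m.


Resisting force = mu * W = 0.32 * 163 = 52.16 kN/m
FOS = Resisting / Driving = 52.16 / 95
= 0.5491 (dimensionless)

0.5491 (dimensionless)


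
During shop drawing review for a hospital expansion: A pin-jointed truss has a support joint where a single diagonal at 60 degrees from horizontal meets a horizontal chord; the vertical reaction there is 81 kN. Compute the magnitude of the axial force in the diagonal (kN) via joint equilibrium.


At the joint, only the diagonal has a vertical component, so vertical equilibrium gives:
F * sin(60) = 81
F = 81 / sin(60)
= 81 / 0.866025
= 93.53 kN

93.53 kN


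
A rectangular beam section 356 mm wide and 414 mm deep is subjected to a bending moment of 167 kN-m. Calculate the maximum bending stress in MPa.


I = b * h^3 / 12 = 356 * 414^3 / 12 = 2105085672.0 mm^4
y = h / 2 = 414 / 2 = 207.0 mm
M = 167 kN-m = 167000000.0 N-mm
sigma = M * y / I = 167000000.0 * 207.0 / 2105085672.0
= 16.42 MPa

16.42 MPa


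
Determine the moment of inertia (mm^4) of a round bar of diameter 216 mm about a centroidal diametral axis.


r = d / 2 = 216 / 2 = 108.0 mm
I = pi * r^4 / 4 = pi * 108.0^4 / 4
= 106852553.05 mm^4

106852553.05 mm^4


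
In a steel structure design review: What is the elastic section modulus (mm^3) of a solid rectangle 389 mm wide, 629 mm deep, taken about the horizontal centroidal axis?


S = b * h^2 / 6
= 389 * 629^2 / 6
= 389 * 395641 / 6
= 25650724.83 mm^3

25650724.83 mm^3


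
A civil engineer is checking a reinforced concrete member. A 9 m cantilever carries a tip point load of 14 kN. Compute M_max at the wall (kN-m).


For a cantilever with a point load at the free end:
M_max = P * L = 14 * 9 = 126 kN-m

126 kN-m


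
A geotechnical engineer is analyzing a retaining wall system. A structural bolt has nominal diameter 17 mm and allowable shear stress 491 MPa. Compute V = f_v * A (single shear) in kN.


A = pi * d^2 / 4 = pi * 17^2 / 4 = 226.9801 mm^2
V = f_v * A / 1000 = 491 * 226.9801 / 1000
= 111.4472 kN

111.4472 kN


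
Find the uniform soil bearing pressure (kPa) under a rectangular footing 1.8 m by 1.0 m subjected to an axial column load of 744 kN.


A = 1.8 * 1.0 = 1.8 m^2
q = P / A = 744 / 1.8
= 413.3333 kPa

413.3333 kPa


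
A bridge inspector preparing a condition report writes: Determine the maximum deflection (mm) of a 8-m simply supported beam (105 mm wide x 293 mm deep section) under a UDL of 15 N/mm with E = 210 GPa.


I = 105 * 293^3 / 12 = 220095373.75 mm^4
L = 8000.0 mm, w = 15 N/mm, E = 210000.0 MPa
delta = 5 * w * L^4 / (384 * E * I)
= 5 * 15 * 8000.0^4 / (384 * 210000.0 * 220095373.75)
= 17.3085 mm

17.3085 mm


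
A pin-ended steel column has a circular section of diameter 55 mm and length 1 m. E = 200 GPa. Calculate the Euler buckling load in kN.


I = pi * d^4 / 64 = 449180.25 mm^4
L = 1000.0 mm
P_cr = pi^2 * E * I / L^2
= 9.8696 * 200000.0 * 449180.25 / 1000.0^2
= 886646.28 N = 886.6463 kN

886.6463 kN


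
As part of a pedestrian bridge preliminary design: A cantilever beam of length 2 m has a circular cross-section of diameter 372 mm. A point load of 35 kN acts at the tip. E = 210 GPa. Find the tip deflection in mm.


I = pi * d^4 / 64 = pi * 372^4 / 64 = 940029879.65 mm^4
L = 2000.0 mm, P = 35000.0 N, E = 210000.0 MPa
delta = P * L^3 / (3 * E * I)
= 35000.0 * 2000.0^3 / (3 * 210000.0 * 940029879.65)
= 0.4728 mm

0.4728 mm


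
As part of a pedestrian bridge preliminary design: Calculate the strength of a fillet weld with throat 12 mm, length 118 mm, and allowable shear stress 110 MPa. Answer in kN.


Strength = throat * length * allowable stress
= 12 * 118 * 110 N
= 155760 N
= 155.76 kN

155.76 kN


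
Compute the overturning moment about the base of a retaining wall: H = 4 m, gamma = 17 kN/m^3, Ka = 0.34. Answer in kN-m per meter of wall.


Pa = 0.5 * Ka * gamma * H^2
= 0.5 * 0.34 * 17 * 4^2
= 46.24 kN/m
Arm = H / 3 = 4 / 3 = 1.3333 m
Mo = Pa * arm = Pa * H / 3 = 46.24 * 4 / 3 = 61.6533 kN-m/m

61.6533 kN-m/m


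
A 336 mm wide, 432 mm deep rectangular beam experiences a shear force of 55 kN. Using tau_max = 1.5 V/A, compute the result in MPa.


A = b * h = 336 * 432 = 145152 mm^2
V = 55 kN = 55000.0 N
tau_max = 1.5 * V / A = 1.5 * 55000.0 / 145152
= 0.5684 MPa

0.5684 MPa


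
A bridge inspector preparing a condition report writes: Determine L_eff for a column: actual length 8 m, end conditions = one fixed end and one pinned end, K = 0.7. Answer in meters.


L_eff = K * L
= 0.7 * 8
= 5.6 m

5.6 m


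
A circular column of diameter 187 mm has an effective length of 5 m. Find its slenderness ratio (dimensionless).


Radius of gyration r = d / 4 = 187 / 4 = 46.75 mm
L_eff = 5000.0 mm
Slenderness ratio = L / r = 5000.0 / 46.75 = 106.95 (dimensionless)

106.95 (dimensionless)


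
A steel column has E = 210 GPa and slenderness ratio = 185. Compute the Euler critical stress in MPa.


sigma_cr = pi^2 * E / lambda^2
= 9.8696 * 210000.0 / 185^2
= 9.8696 * 210000.0 / 34225
= 60.5586 MPa

60.5586 MPa


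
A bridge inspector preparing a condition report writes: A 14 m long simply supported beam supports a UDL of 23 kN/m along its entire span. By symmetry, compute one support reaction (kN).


Total load = w * L = 23 * 14 = 322 kN
By symmetry, each reaction R = total / 2 = 322 / 2 = 161.0 kN

161.0 kN


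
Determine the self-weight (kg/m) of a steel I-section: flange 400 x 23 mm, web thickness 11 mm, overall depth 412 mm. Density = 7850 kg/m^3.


A_flanges = 2 * 400 * 23 = 18400 mm^2
A_web = (412 - 2 * 23) * 11 = 4026 mm^2
A_total = 18400 + 4026 = 22426 mm^2 = 0.022426 m^2
Weight = rho * A = 7850 * 0.022426 = 176.0441 kg/m

176.0441 kg/m


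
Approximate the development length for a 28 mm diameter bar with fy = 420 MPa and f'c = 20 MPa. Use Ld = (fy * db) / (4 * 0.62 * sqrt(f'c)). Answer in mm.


Ld = (fy * db) / (4 * 0.62 * sqrt(f'c))
= (420 * 28) / (4 * 0.62 * sqrt(20))
= 11760 / 11.0909
= 1060.33 mm

1060.33 mm


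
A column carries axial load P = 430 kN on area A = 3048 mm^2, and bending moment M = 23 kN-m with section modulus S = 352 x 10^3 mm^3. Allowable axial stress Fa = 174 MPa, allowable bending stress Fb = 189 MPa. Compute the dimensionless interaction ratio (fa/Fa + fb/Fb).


f_a = P / A = 430000.0 / 3048 = 141.0761 MPa
f_b = M / S = 23000000.0 / 352000.0 = 65.3409 MPa
Ratio = f_a / Fa + f_b / Fb
= 141.0761 / 174 + 65.3409 / 189
= 1.1565 (dimensionless)

1.1565 (dimensionless)


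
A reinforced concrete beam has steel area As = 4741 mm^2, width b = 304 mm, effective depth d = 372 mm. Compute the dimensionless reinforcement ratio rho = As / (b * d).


rho = As / (b * d)
= 4741 / (304 * 372)
= 4741 / 113088
= 0.041923 (dimensionless)

0.041923 (dimensionless)


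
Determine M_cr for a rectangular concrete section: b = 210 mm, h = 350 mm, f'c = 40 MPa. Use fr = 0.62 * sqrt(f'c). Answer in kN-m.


fr = 0.62 * sqrt(40) = 0.62 * 6.3246 = 3.9212 MPa
I = 210 * 350^3 / 12 = 750312500.0 mm^4
y_t = 175.0 mm
M_cr = fr * I / y_t = 3.9212 * 750312500.0 / 175.0 N-mm
= 16.8122 kN-m

16.8122 kN-m


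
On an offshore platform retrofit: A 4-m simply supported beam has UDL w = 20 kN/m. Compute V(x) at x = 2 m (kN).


R_A = w * L / 2 = 20 * 4 / 2 = 40.0 kN
V(x) = R_A - w * x = 40.0 - 20 * 2
= 0.0 kN

0.0 kN


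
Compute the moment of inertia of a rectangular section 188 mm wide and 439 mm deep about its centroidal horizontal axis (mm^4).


I = b * h^3 / 12
= 188 * 439^3 / 12
= 188 * 84604519 / 12
= 1325470797.67 mm^4

1325470797.67 mm^4


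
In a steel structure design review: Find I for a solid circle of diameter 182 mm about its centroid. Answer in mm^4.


r = d / 2 = 182 / 2 = 91.0 mm
I = pi * r^4 / 4 = pi * 91.0^4 / 4
= 53858648.42 mm^4

53858648.42 mm^4


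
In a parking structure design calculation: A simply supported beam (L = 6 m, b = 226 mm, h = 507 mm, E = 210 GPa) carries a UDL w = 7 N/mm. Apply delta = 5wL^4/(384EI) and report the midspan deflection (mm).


I = 226 * 507^3 / 12 = 2454432376.5 mm^4
L = 6000.0 mm, w = 7 N/mm, E = 210000.0 MPa
delta = 5 * w * L^4 / (384 * E * I)
= 5 * 7 * 6000.0^4 / (384 * 210000.0 * 2454432376.5)
= 0.2292 mm

0.2292 mm


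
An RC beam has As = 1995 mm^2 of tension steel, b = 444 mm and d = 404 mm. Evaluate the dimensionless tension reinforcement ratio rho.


rho = As / (b * d)
= 1995 / (444 * 404)
= 1995 / 179376
= 0.011122 (dimensionless)

0.011122 (dimensionless)


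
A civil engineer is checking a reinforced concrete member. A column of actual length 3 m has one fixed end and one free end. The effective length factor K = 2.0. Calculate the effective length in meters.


L_eff = K * L
= 2.0 * 3
= 6.0 m

6.0 m


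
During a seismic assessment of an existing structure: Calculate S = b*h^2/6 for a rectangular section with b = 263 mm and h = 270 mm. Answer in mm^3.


S = b * h^2 / 6
= 263 * 270^2 / 6
= 263 * 72900 / 6
= 3195450.0 mm^3

3195450.0 mm^3


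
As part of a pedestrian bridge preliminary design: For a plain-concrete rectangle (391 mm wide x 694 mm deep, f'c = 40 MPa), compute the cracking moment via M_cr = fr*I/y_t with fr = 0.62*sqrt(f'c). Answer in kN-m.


fr = 0.62 * sqrt(40) = 0.62 * 6.3246 = 3.9212 MPa
I = 391 * 694^3 / 12 = 10891154595.33 mm^4
y_t = 347.0 mm
M_cr = fr * I / y_t = 3.9212 * 10891154595.33 / 347.0 N-mm
= 123.0739 kN-m

123.0739 kN-m


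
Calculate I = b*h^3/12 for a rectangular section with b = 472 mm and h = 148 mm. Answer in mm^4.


I = b * h^3 / 12
= 472 * 148^3 / 12
= 472 * 3241792 / 12
= 127510485.33 mm^4

127510485.33 mm^4


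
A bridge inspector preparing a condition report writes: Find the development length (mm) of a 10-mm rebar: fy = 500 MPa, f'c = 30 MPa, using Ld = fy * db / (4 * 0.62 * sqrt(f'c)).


Ld = (fy * db) / (4 * 0.62 * sqrt(f'c))
= (500 * 10) / (4 * 0.62 * sqrt(30))
= 5000 / 13.5835
= 368.09 mm

368.09 mm


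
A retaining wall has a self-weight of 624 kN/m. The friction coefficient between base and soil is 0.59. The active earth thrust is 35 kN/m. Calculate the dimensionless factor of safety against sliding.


Resisting force = mu * W = 0.59 * 624 = 368.16 kN/m
FOS = Resisting / Driving = 368.16 / 35
= 10.5189 (dimensionless)

10.5189 (dimensionless)


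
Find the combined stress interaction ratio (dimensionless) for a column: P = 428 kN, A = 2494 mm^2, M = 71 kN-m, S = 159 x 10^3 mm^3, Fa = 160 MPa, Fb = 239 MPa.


f_a = P / A = 428000.0 / 2494 = 171.6119 MPa
f_b = M / S = 71000000.0 / 159000.0 = 446.5409 MPa
Ratio = f_a / Fa + f_b / Fb
= 171.6119 / 160 + 446.5409 / 239
= 2.9409 (dimensionless)

2.9409 (dimensionless)


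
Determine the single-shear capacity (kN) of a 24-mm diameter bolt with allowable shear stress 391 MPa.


A = pi * d^2 / 4 = pi * 24^2 / 4 = 452.3893 mm^2
V = f_v * A / 1000 = 391 * 452.3893 / 1000
= 176.8842 kN

176.8842 kN


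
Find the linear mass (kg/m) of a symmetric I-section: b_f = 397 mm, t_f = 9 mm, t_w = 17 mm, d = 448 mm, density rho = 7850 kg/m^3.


A_flanges = 2 * 397 * 9 = 7146 mm^2
A_web = (448 - 2 * 9) * 17 = 7310 mm^2
A_total = 7146 + 7310 = 14456 mm^2 = 0.014456 m^2
Weight = rho * A = 7850 * 0.014456 = 113.4796 kg/m

113.4796 kg/m


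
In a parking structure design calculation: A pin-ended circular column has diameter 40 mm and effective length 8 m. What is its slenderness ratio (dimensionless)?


Radius of gyration r = d / 4 = 40 / 4 = 10.0 mm
L_eff = 8000.0 mm
Slenderness ratio = L / r = 8000.0 / 10.0 = 800.0 (dimensionless)

800.0 (dimensionless)


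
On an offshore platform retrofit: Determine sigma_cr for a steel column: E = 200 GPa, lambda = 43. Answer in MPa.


sigma_cr = pi^2 * E / lambda^2
= 9.8696 * 200000.0 / 43^2
= 9.8696 * 200000.0 / 1849
= 1067.5613 MPa

1067.5613 MPa


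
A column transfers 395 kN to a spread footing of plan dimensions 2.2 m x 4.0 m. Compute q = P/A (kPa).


A = 2.2 * 4.0 = 8.8 m^2
q = P / A = 395 / 8.8
= 44.8864 kPa

44.8864 kPa


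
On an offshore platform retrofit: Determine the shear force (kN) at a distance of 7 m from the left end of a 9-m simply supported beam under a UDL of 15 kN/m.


R_A = w * L / 2 = 15 * 9 / 2 = 67.5 kN
V(x) = R_A - w * x = 67.5 - 15 * 7
= -37.5 kN

-37.5 kN


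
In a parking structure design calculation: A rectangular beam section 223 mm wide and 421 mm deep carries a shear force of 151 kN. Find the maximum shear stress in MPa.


A = b * h = 223 * 421 = 93883 mm^2
V = 151 kN = 151000.0 N
tau_max = 1.5 * V / A = 1.5 * 151000.0 / 93883
= 2.4126 MPa

2.4126 MPa


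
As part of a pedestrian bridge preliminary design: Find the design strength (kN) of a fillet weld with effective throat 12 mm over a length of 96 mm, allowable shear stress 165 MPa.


Strength = throat * length * allowable stress
= 12 * 96 * 165 N
= 190080 N
= 190.08 kN

190.08 kN


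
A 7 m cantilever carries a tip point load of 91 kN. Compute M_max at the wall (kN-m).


For a cantilever with a point load at the free end:
M_max = P * L = 91 * 7 = 637 kN-m

637 kN-m


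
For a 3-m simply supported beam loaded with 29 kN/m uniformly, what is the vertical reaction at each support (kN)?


Total load = w * L = 29 * 3 = 87 kN
By symmetry, each reaction R = total / 2 = 87 / 2 = 43.5 kN

43.5 kN


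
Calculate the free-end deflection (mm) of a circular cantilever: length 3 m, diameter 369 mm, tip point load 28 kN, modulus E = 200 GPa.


I = pi * d^4 / 64 = pi * 369^4 / 64 = 910071184.05 mm^4
L = 3000.0 mm, P = 28000.0 N, E = 200000.0 MPa
delta = P * L^3 / (3 * E * I)
= 28000.0 * 3000.0^3 / (3 * 200000.0 * 910071184.05)
= 1.3845 mm

1.3845 mm


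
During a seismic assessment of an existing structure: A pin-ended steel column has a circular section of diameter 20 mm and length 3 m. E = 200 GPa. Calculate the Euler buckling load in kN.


I = pi * d^4 / 64 = 7853.98 mm^4
L = 3000.0 mm
P_cr = pi^2 * E * I / L^2
= 9.8696 * 200000.0 * 7853.98 / 3000.0^2
= 1722.57 N = 1.7226 kN

1.7226 kN


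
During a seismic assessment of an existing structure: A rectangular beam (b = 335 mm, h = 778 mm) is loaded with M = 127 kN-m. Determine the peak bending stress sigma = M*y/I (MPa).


I = b * h^3 / 12 = 335 * 778^3 / 12 = 13146264076.67 mm^4
y = h / 2 = 778 / 2 = 389.0 mm
M = 127 kN-m = 127000000.0 N-mm
sigma = M * y / I = 127000000.0 * 389.0 / 13146264076.67
= 3.76 MPa

3.76 MPa


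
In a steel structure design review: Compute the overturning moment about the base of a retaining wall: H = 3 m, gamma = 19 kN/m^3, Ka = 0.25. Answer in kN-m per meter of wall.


Pa = 0.5 * Ka * gamma * H^2
= 0.5 * 0.25 * 19 * 3^2
= 21.375 kN/m
Arm = H / 3 = 3 / 3 = 1.0 m
Mo = Pa * arm = Pa * H / 3 = 21.375 * 3 / 3 = 21.375 kN-m/m

21.375 kN-m/m


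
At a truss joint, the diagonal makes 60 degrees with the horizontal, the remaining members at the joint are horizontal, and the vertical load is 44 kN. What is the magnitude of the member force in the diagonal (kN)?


At the joint, only the diagonal has a vertical component, so vertical equilibrium gives:
F * sin(60) = 44
F = 44 / sin(60)
= 44 / 0.866025
= 50.81 kN

50.81 kN


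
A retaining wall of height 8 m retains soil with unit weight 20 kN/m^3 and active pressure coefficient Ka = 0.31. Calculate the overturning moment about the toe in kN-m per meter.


Pa = 0.5 * Ka * gamma * H^2
= 0.5 * 0.31 * 20 * 8^2
= 198.4 kN/m
Arm = H / 3 = 8 / 3 = 2.6667 m
Mo = Pa * arm = Pa * H / 3 = 198.4 * 8 / 3 = 529.0667 kN-m/m

529.0667 kN-m/m


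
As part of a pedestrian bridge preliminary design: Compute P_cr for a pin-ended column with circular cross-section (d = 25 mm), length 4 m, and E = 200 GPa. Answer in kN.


I = pi * d^4 / 64 = 19174.76 mm^4
L = 4000.0 mm
P_cr = pi^2 * E * I / L^2
= 9.8696 * 200000.0 * 19174.76 / 4000.0^2
= 2365.59 N = 2.3656 kN

2.3656 kN


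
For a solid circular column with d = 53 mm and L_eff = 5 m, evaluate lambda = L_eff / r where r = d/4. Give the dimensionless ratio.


Radius of gyration r = d / 4 = 53 / 4 = 13.25 mm
L_eff = 5000.0 mm
Slenderness ratio = L / r = 5000.0 / 13.25 = 377.36 (dimensionless)

377.36 (dimensionless)


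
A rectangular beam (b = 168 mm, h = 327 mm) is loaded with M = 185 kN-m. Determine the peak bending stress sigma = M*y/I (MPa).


I = b * h^3 / 12 = 168 * 327^3 / 12 = 489520962.0 mm^4
y = h / 2 = 327 / 2 = 163.5 mm
M = 185 kN-m = 185000000.0 N-mm
sigma = M * y / I = 185000000.0 * 163.5 / 489520962.0
= 61.79 MPa

61.79 MPa


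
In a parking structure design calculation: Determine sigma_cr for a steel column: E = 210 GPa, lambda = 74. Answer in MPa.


sigma_cr = pi^2 * E / lambda^2
= 9.8696 * 210000.0 / 74^2
= 9.8696 * 210000.0 / 5476
= 378.491 MPa

378.491 MPa


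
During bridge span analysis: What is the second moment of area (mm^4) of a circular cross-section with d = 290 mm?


r = d / 2 = 290 / 2 = 145.0 mm
I = pi * r^4 / 4 = pi * 145.0^4 / 4
= 347185749.0 mm^4

347185749.0 mm^4


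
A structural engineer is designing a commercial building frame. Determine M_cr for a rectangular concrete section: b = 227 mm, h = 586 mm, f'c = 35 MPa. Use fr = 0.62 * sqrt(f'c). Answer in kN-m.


fr = 0.62 * sqrt(35) = 0.62 * 5.9161 = 3.668 MPa
I = 227 * 586^3 / 12 = 3806601892.67 mm^4
y_t = 293.0 mm
M_cr = fr * I / y_t = 3.668 * 3806601892.67 / 293.0 N-mm
= 47.6536 kN-m

47.6536 kN-m


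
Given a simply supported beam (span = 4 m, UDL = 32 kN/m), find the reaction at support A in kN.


Total load = w * L = 32 * 4 = 128 kN
By symmetry, each reaction R = total / 2 = 128 / 2 = 64.0 kN

64.0 kN


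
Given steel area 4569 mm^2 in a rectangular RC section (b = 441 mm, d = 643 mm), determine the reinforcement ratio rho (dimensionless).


rho = As / (b * d)
= 4569 / (441 * 643)
= 4569 / 283563
= 0.016113 (dimensionless)

0.016113 (dimensionless)


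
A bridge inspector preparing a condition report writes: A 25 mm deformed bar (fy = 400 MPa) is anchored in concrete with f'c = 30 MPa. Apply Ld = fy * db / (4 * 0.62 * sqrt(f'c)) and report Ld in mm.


Ld = (fy * db) / (4 * 0.62 * sqrt(f'c))
= (400 * 25) / (4 * 0.62 * sqrt(30))
= 10000 / 13.5835
= 736.19 mm

736.19 mm


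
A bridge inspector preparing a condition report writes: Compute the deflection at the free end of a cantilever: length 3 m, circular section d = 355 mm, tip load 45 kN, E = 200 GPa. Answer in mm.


I = pi * d^4 / 64 = pi * 355^4 / 64 = 779620608.84 mm^4
L = 3000.0 mm, P = 45000.0 N, E = 200000.0 MPa
delta = P * L^3 / (3 * E * I)
= 45000.0 * 3000.0^3 / (3 * 200000.0 * 779620608.84)
= 2.5974 mm

2.5974 mm


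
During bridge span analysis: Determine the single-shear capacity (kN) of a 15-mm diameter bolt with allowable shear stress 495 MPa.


A = pi * d^2 / 4 = pi * 15^2 / 4 = 176.7146 mm^2
V = f_v * A / 1000 = 495 * 176.7146 / 1000
= 87.4737 kN

87.4737 kN


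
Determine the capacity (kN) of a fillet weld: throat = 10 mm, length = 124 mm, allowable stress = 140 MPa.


Strength = throat * length * allowable stress
= 10 * 124 * 140 N
= 173600 N
= 173.6 kN

173.6 kN


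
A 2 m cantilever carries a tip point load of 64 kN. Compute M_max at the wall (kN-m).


For a cantilever with a point load at the free end:
M_max = P * L = 64 * 2 = 128 kN-m

128 kN-m


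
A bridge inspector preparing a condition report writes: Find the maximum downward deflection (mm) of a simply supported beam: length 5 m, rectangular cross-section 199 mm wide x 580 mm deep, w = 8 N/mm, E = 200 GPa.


I = 199 * 580^3 / 12 = 3235607333.33 mm^4
L = 5000.0 mm, w = 8 N/mm, E = 200000.0 MPa
delta = 5 * w * L^4 / (384 * E * I)
= 5 * 8 * 5000.0^4 / (384 * 200000.0 * 3235607333.33)
= 0.1006 mm

0.1006 mm


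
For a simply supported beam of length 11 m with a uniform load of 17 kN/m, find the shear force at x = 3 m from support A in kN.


R_A = w * L / 2 = 17 * 11 / 2 = 93.5 kN
V(x) = R_A - w * x = 93.5 - 17 * 3
= 42.5 kN

42.5 kN


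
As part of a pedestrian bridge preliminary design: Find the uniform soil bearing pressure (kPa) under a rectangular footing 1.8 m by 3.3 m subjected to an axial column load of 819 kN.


A = 1.8 * 3.3 = 5.94 m^2
q = P / A = 819 / 5.94
= 137.8788 kPa

137.8788 kPa


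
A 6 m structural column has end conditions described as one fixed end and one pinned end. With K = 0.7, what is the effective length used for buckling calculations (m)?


L_eff = K * L
= 0.7 * 6
= 4.2 m

4.2 m


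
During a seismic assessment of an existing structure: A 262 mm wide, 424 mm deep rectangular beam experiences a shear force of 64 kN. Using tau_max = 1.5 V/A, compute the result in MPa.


A = b * h = 262 * 424 = 111088 mm^2
V = 64 kN = 64000.0 N
tau_max = 1.5 * V / A = 1.5 * 64000.0 / 111088
= 0.8642 MPa

0.8642 MPa


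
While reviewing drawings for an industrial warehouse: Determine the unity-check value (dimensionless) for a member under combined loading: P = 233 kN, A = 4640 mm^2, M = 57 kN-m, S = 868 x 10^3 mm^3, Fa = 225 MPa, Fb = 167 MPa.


f_a = P / A = 233000.0 / 4640 = 50.2155 MPa
f_b = M / S = 57000000.0 / 868000.0 = 65.6682 MPa
Ratio = f_a / Fa + f_b / Fb
= 50.2155 / 225 + 65.6682 / 167
= 0.6164 (dimensionless)

0.6164 (dimensionless)


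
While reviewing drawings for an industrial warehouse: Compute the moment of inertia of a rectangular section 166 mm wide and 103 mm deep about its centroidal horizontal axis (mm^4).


I = b * h^3 / 12
= 166 * 103^3 / 12
= 166 * 1092727 / 12
= 15116056.83 mm^4

15116056.83 mm^4


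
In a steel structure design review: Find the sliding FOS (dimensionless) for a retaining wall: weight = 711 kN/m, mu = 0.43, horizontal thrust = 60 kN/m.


Resisting force = mu * W = 0.43 * 711 = 305.73 kN/m
FOS = Resisting / Driving = 305.73 / 60
= 5.0955 (dimensionless)

5.0955 (dimensionless)


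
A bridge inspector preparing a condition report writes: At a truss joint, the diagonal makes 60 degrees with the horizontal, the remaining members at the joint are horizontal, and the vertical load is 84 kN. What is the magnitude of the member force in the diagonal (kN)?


At the joint, only the diagonal has a vertical component, so vertical equilibrium gives:
F * sin(60) = 84
F = 84 / sin(60)
= 84 / 0.866025
= 96.99 kN

96.99 kN


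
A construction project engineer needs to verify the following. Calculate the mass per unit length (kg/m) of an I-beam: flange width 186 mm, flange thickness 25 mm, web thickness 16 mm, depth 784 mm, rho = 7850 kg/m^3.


A_flanges = 2 * 186 * 25 = 9300 mm^2
A_web = (784 - 2 * 25) * 16 = 11744 mm^2
A_total = 9300 + 11744 = 21044 mm^2 = 0.021044 m^2
Weight = rho * A = 7850 * 0.021044 = 165.1954 kg/m

165.1954 kg/m


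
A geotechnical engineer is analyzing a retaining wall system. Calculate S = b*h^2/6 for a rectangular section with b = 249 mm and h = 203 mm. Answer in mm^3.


S = b * h^2 / 6
= 249 * 203^2 / 6
= 249 * 41209 / 6
= 1710173.5 mm^3

1710173.5 mm^3


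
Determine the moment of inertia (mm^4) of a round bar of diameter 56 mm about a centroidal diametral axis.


r = d / 2 = 56 / 2 = 28.0 mm
I = pi * r^4 / 4 = pi * 28.0^4 / 4
= 482749.69 mm^4

482749.69 mm^4


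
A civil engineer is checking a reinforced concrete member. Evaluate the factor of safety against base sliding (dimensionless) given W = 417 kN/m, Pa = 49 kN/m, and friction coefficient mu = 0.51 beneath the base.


Resisting force = mu * W = 0.51 * 417 = 212.67 kN/m
FOS = Resisting / Driving = 212.67 / 49
= 4.3402 (dimensionless)

4.3402 (dimensionless)


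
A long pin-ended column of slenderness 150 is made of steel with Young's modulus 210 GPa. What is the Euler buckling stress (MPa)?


sigma_cr = pi^2 * E / lambda^2
= 9.8696 * 210000.0 / 150^2
= 9.8696 * 210000.0 / 22500
= 92.1163 MPa

92.1163 MPa


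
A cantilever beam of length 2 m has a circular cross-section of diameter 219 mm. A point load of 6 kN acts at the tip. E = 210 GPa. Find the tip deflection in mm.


I = pi * d^4 / 64 = pi * 219^4 / 64 = 112913627.02 mm^4
L = 2000.0 mm, P = 6000.0 N, E = 210000.0 MPa
delta = P * L^3 / (3 * E * I)
= 6000.0 * 2000.0^3 / (3 * 210000.0 * 112913627.02)
= 0.6748 mm

0.6748 mm


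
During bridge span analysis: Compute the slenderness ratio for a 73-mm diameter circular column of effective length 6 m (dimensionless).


Radius of gyration r = d / 4 = 73 / 4 = 18.25 mm
L_eff = 6000.0 mm
Slenderness ratio = L / r = 6000.0 / 18.25 = 328.77 (dimensionless)

328.77 (dimensionless)


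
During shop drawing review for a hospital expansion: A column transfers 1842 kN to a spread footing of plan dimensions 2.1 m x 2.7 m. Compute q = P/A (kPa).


A = 2.1 * 2.7 = 5.67 m^2
q = P / A = 1842 / 5.67
= 324.8677 kPa

324.8677 kPa


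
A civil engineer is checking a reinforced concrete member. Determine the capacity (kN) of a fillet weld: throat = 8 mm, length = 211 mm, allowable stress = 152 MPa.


Strength = throat * length * allowable stress
= 8 * 211 * 152 N
= 256576 N
= 256.58 kN

256.58 kN


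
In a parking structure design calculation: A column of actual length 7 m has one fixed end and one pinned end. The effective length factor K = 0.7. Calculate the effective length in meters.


L_eff = K * L
= 0.7 * 7
= 4.9 m

4.9 m


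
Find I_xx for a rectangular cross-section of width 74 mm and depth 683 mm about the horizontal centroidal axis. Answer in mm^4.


I = b * h^3 / 12
= 74 * 683^3 / 12
= 74 * 318611987 / 12
= 1964773919.83 mm^4

1964773919.83 mm^4


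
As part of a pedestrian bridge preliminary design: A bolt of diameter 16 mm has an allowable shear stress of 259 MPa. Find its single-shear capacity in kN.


A = pi * d^2 / 4 = pi * 16^2 / 4 = 201.0619 mm^2
V = f_v * A / 1000 = 259 * 201.0619 / 1000
= 52.075 kN

52.075 kN


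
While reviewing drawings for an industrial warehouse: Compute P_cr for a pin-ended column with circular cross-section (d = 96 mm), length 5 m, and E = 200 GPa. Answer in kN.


I = pi * d^4 / 64 = 4169220.18 mm^4
L = 5000.0 mm
P_cr = pi^2 * E * I / L^2
= 9.8696 * 200000.0 * 4169220.18 / 5000.0^2
= 329188.43 N = 329.1884 kN

329.1884 kN


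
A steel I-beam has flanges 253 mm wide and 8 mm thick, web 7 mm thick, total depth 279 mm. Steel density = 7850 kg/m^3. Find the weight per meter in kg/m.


A_flanges = 2 * 253 * 8 = 4048 mm^2
A_web = (279 - 2 * 8) * 7 = 1841 mm^2
A_total = 4048 + 1841 = 5889 mm^2 = 0.005889 m^2
Weight = rho * A = 7850 * 0.005889 = 46.2287 kg/m

46.2287 kg/m


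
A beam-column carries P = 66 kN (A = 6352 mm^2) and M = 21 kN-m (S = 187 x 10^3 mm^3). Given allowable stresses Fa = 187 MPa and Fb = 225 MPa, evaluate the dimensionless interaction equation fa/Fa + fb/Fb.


f_a = P / A = 66000.0 / 6352 = 10.3904 MPa
f_b = M / S = 21000000.0 / 187000.0 = 112.2995 MPa
Ratio = f_a / Fa + f_b / Fb
= 10.3904 / 187 + 112.2995 / 225
= 0.5547 (dimensionless)

0.5547 (dimensionless)


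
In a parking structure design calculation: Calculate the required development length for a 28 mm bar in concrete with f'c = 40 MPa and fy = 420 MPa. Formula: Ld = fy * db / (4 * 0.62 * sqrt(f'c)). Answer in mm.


Ld = (fy * db) / (4 * 0.62 * sqrt(f'c))
= (420 * 28) / (4 * 0.62 * sqrt(40))
= 11760 / 15.6849
= 749.77 mm

749.77 mm


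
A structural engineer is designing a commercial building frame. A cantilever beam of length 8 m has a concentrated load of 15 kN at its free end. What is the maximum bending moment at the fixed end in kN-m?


For a cantilever with a point load at the free end:
M_max = P * L = 15 * 8 = 120 kN-m

120 kN-m


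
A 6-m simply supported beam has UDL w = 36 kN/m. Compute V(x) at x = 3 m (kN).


R_A = w * L / 2 = 36 * 6 / 2 = 108.0 kN
V(x) = R_A - w * x = 108.0 - 36 * 3
= 0.0 kN

0.0 kN


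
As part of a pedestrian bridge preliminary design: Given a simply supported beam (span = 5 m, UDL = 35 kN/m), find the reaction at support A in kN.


Total load = w * L = 35 * 5 = 175 kN
By symmetry, each reaction R = total / 2 = 175 / 2 = 87.5 kN

87.5 kN


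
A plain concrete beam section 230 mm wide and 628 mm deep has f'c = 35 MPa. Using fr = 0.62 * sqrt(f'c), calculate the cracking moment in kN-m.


fr = 0.62 * sqrt(35) = 0.62 * 5.9161 = 3.668 MPa
I = 230 * 628^3 / 12 = 4747068746.67 mm^4
y_t = 314.0 mm
M_cr = fr * I / y_t = 3.668 * 4747068746.67 / 314.0 N-mm
= 55.4526 kN-m

55.4526 kN-m


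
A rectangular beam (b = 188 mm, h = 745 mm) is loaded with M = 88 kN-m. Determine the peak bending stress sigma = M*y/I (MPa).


I = b * h^3 / 12 = 188 * 745^3 / 12 = 6478066791.67 mm^4
y = h / 2 = 745 / 2 = 372.5 mm
M = 88 kN-m = 88000000.0 N-mm
sigma = M * y / I = 88000000.0 * 372.5 / 6478066791.67
= 5.06 MPa

5.06 MPa


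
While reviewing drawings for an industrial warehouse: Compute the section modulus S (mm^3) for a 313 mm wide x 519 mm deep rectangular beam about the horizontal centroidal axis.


S = b * h^2 / 6
= 313 * 519^2 / 6
= 313 * 269361 / 6
= 14051665.5 mm^3

14051665.5 mm^3


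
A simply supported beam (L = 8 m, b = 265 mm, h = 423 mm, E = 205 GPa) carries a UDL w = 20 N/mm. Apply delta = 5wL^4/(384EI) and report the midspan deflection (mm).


I = 265 * 423^3 / 12 = 1671420521.25 mm^4
L = 8000.0 mm, w = 20 N/mm, E = 205000.0 MPa
delta = 5 * w * L^4 / (384 * E * I)
= 5 * 20 * 8000.0^4 / (384 * 205000.0 * 1671420521.25)
= 3.1131 mm

3.1131 mm


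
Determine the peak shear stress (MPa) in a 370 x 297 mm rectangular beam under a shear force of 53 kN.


A = b * h = 370 * 297 = 109890 mm^2
V = 53 kN = 53000.0 N
tau_max = 1.5 * V / A = 1.5 * 53000.0 / 109890
= 0.7235 MPa

0.7235 MPa


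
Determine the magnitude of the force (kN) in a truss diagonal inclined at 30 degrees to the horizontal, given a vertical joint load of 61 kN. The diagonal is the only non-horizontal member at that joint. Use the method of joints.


At the joint, only the diagonal has a vertical component, so vertical equilibrium gives:
F * sin(30) = 61
F = 61 / sin(30)
= 61 / 0.5
= 122.0 kN

122.0 kN


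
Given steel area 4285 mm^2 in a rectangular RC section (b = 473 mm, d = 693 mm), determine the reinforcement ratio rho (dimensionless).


rho = As / (b * d)
= 4285 / (473 * 693)
= 4285 / 327789
= 0.013072 (dimensionless)

0.013072 (dimensionless)


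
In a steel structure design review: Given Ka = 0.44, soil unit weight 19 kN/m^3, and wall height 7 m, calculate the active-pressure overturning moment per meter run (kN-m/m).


Pa = 0.5 * Ka * gamma * H^2
= 0.5 * 0.44 * 19 * 7^2
= 204.82 kN/m
Arm = H / 3 = 7 / 3 = 2.3333 m
Mo = Pa * arm = Pa * H / 3 = 204.82 * 7 / 3 = 477.9133 kN-m/m

477.9133 kN-m/m


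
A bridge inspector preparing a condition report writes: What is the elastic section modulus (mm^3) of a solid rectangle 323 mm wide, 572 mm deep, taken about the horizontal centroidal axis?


S = b * h^2 / 6
= 323 * 572^2 / 6
= 323 * 327184 / 6
= 17613405.33 mm^3

17613405.33 mm^3


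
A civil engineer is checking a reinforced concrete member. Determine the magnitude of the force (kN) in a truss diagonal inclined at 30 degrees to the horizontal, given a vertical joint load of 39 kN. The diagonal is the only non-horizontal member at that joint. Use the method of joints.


At the joint, only the diagonal has a vertical component, so vertical equilibrium gives:
F * sin(30) = 39
F = 39 / sin(30)
= 39 / 0.5
= 78.0 kN

78.0 kN


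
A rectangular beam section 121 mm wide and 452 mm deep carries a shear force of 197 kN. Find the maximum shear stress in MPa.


A = b * h = 121 * 452 = 54692 mm^2
V = 197 kN = 197000.0 N
tau_max = 1.5 * V / A = 1.5 * 197000.0 / 54692
= 5.403 MPa

5.403 MPa


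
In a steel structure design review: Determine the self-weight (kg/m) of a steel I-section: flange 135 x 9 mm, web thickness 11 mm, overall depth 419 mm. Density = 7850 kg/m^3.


A_flanges = 2 * 135 * 9 = 2430 mm^2
A_web = (419 - 2 * 9) * 11 = 4411 mm^2
A_total = 2430 + 4411 = 6841 mm^2 = 0.006841 m^2
Weight = rho * A = 7850 * 0.006841 = 53.7019 kg/m

53.7019 kg/m


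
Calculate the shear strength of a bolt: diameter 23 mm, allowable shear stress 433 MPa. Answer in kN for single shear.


A = pi * d^2 / 4 = pi * 23^2 / 4 = 415.4756 mm^2
V = f_v * A / 1000 = 433 * 415.4756 / 1000
= 179.9009 kN

179.9009 kN
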